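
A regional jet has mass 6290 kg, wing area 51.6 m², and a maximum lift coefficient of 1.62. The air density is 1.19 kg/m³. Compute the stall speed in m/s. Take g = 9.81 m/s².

V_stall = 35.2 m/s

Stall occurs when L = W at CL,max. W = mg = 6290 × 9.81 = 61700 N.
From L = ½ρV²S·CL,max = W: V_stall = √(2W/(ρSCL,max)) = √(2·61700/(1.19·51.6·1.62))
V_stall = √1241 = 35.2 m/s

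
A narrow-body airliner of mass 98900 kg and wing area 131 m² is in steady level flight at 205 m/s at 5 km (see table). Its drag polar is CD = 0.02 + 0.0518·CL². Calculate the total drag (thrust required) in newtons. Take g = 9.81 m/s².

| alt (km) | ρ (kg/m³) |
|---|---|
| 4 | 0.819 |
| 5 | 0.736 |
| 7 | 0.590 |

At 5 km, from the table: ρ = 0.736 kg/m³.
Level flight ⇒ L = W = m·g = 98900 × 9.81 = 9.7021×10^5 N.
q = ½ρv² = ½ × 0.736 × 205² = 15470 Pa.
Required CL = L/(qS) = 9.7021×10^5/(15470·131) = 0.4789.
CD = 0.02 + 0.0518 × 0.4789² = 0.03188.
D = q·S·CD = 15470 × 131 × 0.03188 = 64590 N

D = 64600 N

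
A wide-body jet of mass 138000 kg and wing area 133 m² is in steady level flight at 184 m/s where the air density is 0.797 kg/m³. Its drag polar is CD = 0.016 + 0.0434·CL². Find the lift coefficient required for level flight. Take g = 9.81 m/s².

CL = 0.754

Weight W = mg = 138000 × 9.81 = 1.3538×10^6 N; in level flight L = W.
q = ½ρv² = ½ × 0.797 × 184² = 13490 Pa.
CL = W/(q·S) = 1.3538×10^6 / (13490 × 133) = 0.7545.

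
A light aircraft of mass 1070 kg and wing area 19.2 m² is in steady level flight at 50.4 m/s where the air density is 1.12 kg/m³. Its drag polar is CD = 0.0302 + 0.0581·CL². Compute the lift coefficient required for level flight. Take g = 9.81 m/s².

CL = 0.384

In steady level flight, lift balances weight: W = mg = 1070 × 9.81 = 10497 N.
Dynamic pressure q = 0.5 × 1.12 × 50.4² = 1422 Pa.
CL = W/(q·S) = 10497 / (1422 × 19.2) = 0.3843.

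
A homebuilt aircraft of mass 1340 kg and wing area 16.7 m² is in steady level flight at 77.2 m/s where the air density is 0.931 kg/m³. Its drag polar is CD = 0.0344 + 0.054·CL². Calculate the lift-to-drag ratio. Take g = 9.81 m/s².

L/D = 7.32

Weight W = mg = 1340 × 9.81 = 13145 N; in level flight L = W.
q = ½ρv² = ½ × 0.931 × 77.2² = 2774 Pa.
Required CL = L/(qS) = 13145/(2774·16.7) = 0.2837.
CD = 0.0344 + 0.054 × 0.2837² = 0.03875.
L/D = CL/CD = 0.2837 / 0.03875 = 7.32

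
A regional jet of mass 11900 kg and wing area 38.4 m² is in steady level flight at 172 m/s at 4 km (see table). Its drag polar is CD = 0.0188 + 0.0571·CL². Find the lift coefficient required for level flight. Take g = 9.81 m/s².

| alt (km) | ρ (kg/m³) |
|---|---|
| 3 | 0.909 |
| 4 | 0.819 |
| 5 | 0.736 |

At 4 km, from the table: ρ = 0.819 kg/m³.
In steady level flight, lift balances weight: W = mg = 11900 × 9.81 = 1.1674×10^5 N.
Dynamic pressure q = 0.5 × 0.819 × 172² = 12110 Pa.
CL = 2W/(ρv²S) = 2×1.1674×10^5/(0.819×172²×38.4) = 0.2509.

CL = 0.251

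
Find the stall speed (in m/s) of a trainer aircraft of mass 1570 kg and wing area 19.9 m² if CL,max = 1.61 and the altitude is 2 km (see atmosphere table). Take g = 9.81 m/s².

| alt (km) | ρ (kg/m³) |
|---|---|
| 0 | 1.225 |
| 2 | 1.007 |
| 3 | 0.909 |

At 2 km, from the table: ρ = 1.007 kg/m³.
Stall occurs when L = W at CL,max. W = mg = 1570 × 9.81 = 15400 N.
From L = ½ρV²S·CL,max = W: V_stall = √(2W/(ρSCL,max)) = √(2·15400/(1.007·19.9·1.61))
V_stall = √954.8 = 30.9 m/s

V_stall = 30.9 m/s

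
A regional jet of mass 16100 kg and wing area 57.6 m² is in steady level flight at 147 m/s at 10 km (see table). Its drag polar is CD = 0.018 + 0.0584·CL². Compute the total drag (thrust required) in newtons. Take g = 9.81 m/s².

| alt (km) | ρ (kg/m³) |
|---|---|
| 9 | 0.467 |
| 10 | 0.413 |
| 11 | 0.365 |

At 10 km, from the table: ρ = 0.413 kg/m³.
Level flight ⇒ L = W = m·g = 16100 × 9.81 = 1.5794×10^5 N.
Dynamic pressure q = 0.5 × 0.413 × 147² = 4462 Pa.
CL = 2W/(ρv²S) = 2×1.5794×10^5/(0.413×147²×57.6) = 0.6145.
CD = 0.018 + 0.0584 × 0.6145² = 0.04005.
D = q·S·CD = 4462 × 57.6 × 0.04005 = 10290 N

D = 10300 N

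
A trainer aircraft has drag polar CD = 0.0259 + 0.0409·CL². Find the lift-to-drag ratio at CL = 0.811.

L/D = 15.4

CD = 0.0259 + 0.0409 × 0.811² = 0.0528
L/D = CL/CD = 0.811 / 0.0528 = 15.4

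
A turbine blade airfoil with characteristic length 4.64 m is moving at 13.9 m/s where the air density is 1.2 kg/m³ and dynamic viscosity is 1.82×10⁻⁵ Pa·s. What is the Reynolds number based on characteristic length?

Re = ρ·v·c/μ = 1.2 × 13.9 × 4.64 / (1.82×10⁻⁵) = 4.25×10^6

Re = 4.25×10^6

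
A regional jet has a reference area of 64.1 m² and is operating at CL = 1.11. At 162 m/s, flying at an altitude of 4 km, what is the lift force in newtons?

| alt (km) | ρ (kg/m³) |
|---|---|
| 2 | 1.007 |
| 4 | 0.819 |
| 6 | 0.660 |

L = 7.65×10^5 N

At 4 km, from the table: ρ = 0.819 kg/m³.
L = ½ρv²S·CL = ½ × 0.819 × 162² × 64.1 × 1.11 = 7.65×10^5 N ≈ 765 kN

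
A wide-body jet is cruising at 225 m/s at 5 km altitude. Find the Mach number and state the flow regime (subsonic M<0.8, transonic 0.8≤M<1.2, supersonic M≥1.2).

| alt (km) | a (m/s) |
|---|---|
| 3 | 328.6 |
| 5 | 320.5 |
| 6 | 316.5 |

At 5 km, from the table: a = 320.5 m/s.
M = v/a = 225 / 320.5 = 0.702
M = 0.702 → subsonic.

M = 0.702 (subsonic)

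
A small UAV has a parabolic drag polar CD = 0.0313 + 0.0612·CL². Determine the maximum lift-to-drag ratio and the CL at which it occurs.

(L/D)max = 11.4, at CL = 0.715

For CD = CD0 + K·CL², (L/D)max occurs at CL* = √(CD0/K) and equals 1/(2√(K·CD0)).
(L/D)max = 1/(2√(0.0612 × 0.0313)) = 1/(2 × 0.04377) = 11.4
CL* = √(0.0313/0.0612) = 0.715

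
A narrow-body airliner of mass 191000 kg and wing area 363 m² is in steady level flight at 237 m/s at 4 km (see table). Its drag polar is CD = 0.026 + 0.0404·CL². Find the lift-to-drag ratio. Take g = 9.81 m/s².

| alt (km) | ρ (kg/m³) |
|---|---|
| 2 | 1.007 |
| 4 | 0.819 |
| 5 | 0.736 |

At 4 km, from the table: ρ = 0.819 kg/m³.
Weight W = mg = 191000 × 9.81 = 1.8737×10^6 N; in level flight L = W.
q = ½ρv² = ½ × 0.819 × 237² = 23000 Pa.
CL = W/(q·S) = 1.8737×10^6 / (23000 × 363) = 0.2244.
CD = 0.026 + 0.0404 × 0.2244² = 0.02803.
L/D = CL/CD = 0.2244 / 0.02803 = 8

L/D = 8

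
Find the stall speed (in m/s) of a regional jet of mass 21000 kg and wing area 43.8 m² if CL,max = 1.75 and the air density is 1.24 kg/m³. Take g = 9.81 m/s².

Stall occurs when L = W at CL,max. W = mg = 21000 × 9.81 = 2.06×10^5 N.
V_stall = √(2W/(ρ·S·CL,max)) = √(2 × 2.06×10^5 / (1.24 × 43.8 × 1.75))
V_stall = √4335 = 65.8 m/s

V_stall = 65.8 m/s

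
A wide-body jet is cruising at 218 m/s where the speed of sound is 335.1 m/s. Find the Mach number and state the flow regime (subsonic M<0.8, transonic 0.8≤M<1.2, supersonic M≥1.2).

M = v/a = 218 / 335.1 = 0.651
M = 0.651 → subsonic.

M = 0.651 (subsonic)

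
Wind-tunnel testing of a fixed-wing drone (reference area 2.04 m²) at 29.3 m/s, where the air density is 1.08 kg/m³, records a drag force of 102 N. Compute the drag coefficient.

CD = 0.108

From D = ½ρv²S·CD, rearranging gives CD = 2D/(ρv²S).
CD = 2 × 102 / (1.08 × 29.3² × 2.04) = 0.108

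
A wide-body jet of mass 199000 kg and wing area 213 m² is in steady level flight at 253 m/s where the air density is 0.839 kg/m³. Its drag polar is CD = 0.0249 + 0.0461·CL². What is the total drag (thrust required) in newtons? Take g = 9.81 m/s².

D = 1.73×10^5 N

Weight W = mg = 199000 × 9.81 = 1.9522×10^6 N; in level flight L = W.
Dynamic pressure q = 0.5 × 0.839 × 253² = 26850 Pa.
CL = 2W/(ρv²S) = 2×1.9522×10^6/(0.839×253²×213) = 0.3413.
CD = 0.0249 + 0.0461 × 0.3413² = 0.03027.
D = q·S·CD = 26850 × 213 × 0.03027 = 1.731×10^5 N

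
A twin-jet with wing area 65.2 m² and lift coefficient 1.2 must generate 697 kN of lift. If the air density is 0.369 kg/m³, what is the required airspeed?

v = 220 m/s

L = ½ρv²S·CL ⇒ v = √(2L/(ρ·S·CL))
v = √(2 × 6.97×10^5 / (0.369 × 65.2 × 1.2)) = √48280 = 220 m/s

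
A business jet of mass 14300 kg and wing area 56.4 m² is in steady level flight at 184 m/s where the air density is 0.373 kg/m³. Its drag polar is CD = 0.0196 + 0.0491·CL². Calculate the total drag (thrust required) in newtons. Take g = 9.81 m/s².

Weight W = mg = 14300 × 9.81 = 1.4028×10^5 N; in level flight L = W.
q = ½ρv² = ½ × 0.373 × 184² = 6314 Pa.
CL = 2W/(ρv²S) = 2×1.4028×10^5/(0.373×184²×56.4) = 0.3939.
CD = 0.0196 + 0.0491 × 0.3939² = 0.02722.
D = q·S·CD = 6314 × 56.4 × 0.02722 = 9693 N

D = 9690 N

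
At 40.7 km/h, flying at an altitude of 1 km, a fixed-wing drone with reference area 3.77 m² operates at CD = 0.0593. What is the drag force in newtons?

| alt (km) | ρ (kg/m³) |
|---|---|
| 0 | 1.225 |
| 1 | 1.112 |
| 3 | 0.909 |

D = 15.9 N

At 1 km, from the table: ρ = 1.112 kg/m³.
Convert speed: v = 40.7 km/h ÷ 3.6 = 11.31 m/s.
Dynamic pressure q = ½ρv² = ½ × 1.112 × 11.31² = 71.07 Pa.
D = q·S·CD = 71.07 × 3.77 × 0.0593 = 15.9 N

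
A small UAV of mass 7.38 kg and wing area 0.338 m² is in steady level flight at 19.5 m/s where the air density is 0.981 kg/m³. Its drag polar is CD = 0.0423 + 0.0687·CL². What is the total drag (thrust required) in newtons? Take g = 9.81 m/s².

D = 8.38 N

In steady level flight, lift balances weight: W = mg = 7.38 × 9.81 = 72.398 N.
Dynamic pressure q = 0.5 × 0.981 × 19.5² = 186.5 Pa.
Required CL = L/(qS) = 72.398/(186.5·0.338) = 1.148.
CD = 0.0423 + 0.0687 × 1.148² = 0.1329.
D = q·S·CD = 186.5 × 0.338 × 0.1329 = 8.379 N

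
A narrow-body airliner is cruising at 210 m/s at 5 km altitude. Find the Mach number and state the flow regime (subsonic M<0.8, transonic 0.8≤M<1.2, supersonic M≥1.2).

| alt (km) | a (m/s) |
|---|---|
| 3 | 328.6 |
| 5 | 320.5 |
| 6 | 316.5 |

M = 0.655 (subsonic)

At 5 km, from the table: a = 320.5 m/s.
M = v/a = 210 / 320.5 = 0.655
M = 0.655 → subsonic.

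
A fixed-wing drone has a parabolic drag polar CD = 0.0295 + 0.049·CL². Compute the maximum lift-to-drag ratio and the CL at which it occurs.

For CD = CD0 + K·CL², (L/D)max occurs at CL* = √(CD0/K) and equals 1/(2√(K·CD0)).
(L/D)max = 1/(2√(0.049 × 0.0295)) = 1/(2 × 0.03802) = 13.2
CL* = √(0.0295/0.049) = 0.776

(L/D)max = 13.2, at CL = 0.776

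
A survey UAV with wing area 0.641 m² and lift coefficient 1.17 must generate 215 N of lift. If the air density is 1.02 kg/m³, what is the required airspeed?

v = 23.7 m/s

L = ½ρv²S·CL ⇒ v = √(2L/(ρ·S·CL))
v = √(2 × 215 / (1.02 × 0.641 × 1.17)) = √562.1 = 23.7 m/s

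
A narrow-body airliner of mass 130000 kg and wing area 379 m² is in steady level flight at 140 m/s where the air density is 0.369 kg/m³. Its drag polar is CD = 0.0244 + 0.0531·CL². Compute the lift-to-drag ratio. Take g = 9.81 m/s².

In steady level flight, lift balances weight: W = mg = 130000 × 9.81 = 1.2753×10^6 N.
q = ½ρv² = ½ × 0.369 × 140² = 3616 Pa.
CL = 2W/(ρv²S) = 2×1.2753×10^6/(0.369×140²×379) = 0.9305.
CD = 0.0244 + 0.0531 × 0.9305² = 0.07038.
L/D = CL/CD = 0.9305 / 0.07038 = 13.2

L/D = 13.2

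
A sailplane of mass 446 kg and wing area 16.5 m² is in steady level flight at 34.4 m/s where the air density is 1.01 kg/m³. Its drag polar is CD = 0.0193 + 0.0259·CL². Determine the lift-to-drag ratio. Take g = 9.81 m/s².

In steady level flight, lift balances weight: W = mg = 446 × 9.81 = 4375.3 N.
q = ½ρv² = ½ × 1.01 × 34.4² = 597.6 Pa.
Required CL = L/(qS) = 4375.3/(597.6·16.5) = 0.4437.
CD = 0.0193 + 0.0259 × 0.4437² = 0.0244.
L/D = CL/CD = 0.4437 / 0.0244 = 18.2

L/D = 18.2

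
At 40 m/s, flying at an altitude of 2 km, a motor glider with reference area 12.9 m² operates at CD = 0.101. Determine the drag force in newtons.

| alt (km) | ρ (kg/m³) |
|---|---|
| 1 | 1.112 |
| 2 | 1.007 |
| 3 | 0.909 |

At 2 km, from the table: ρ = 1.007 kg/m³.
D = ½ρv²S·CD = ½ × 1.007 × 40² × 12.9 × 0.101 = 1050 N

D = 1050 N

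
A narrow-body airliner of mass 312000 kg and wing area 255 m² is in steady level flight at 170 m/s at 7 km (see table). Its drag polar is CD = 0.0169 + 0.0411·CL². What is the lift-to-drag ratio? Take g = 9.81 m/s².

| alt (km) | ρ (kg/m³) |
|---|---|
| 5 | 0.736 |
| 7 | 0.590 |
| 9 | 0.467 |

At 7 km, from the table: ρ = 0.590 kg/m³.
Level flight ⇒ L = W = m·g = 312000 × 9.81 = 3.0607×10^6 N.
q = ½ρv² = ½ × 0.59 × 170² = 8526 Pa.
CL = W/(q·S) = 3.0607×10^6 / (8526 × 255) = 1.408.
CD = 0.0169 + 0.0411 × 1.408² = 0.09836.
L/D = CL/CD = 1.408 / 0.09836 = 14.3

L/D = 14.3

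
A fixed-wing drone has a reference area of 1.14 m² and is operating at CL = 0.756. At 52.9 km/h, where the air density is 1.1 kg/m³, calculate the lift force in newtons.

Convert speed: v = 52.9 km/h ÷ 3.6 = 14.69 m/s.
L = ½ρv²S·CL = ½ × 1.1 × 14.69² × 1.14 × 0.756 = 102 N

L = 102 N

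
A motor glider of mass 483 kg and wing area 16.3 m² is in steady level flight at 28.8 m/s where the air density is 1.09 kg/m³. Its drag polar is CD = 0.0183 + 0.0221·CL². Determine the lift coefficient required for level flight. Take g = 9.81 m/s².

Level flight ⇒ L = W = m·g = 483 × 9.81 = 4738.2 N.
q = ½ρv² = ½ × 1.09 × 28.8² = 452 Pa.
CL = W/(q·S) = 4738.2 / (452 × 16.3) = 0.6431.

CL = 0.643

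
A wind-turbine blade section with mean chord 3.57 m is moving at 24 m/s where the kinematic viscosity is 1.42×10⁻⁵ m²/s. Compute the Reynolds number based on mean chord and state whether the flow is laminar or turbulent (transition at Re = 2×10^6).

Re = v·c/ν = 24 × 3.57 / (1.42×10⁻⁵) = 6.03×10^6
Since 6.03×10^6 > 2×10^6, the flow is turbulent.

Re = 6.03×10^6 (turbulent)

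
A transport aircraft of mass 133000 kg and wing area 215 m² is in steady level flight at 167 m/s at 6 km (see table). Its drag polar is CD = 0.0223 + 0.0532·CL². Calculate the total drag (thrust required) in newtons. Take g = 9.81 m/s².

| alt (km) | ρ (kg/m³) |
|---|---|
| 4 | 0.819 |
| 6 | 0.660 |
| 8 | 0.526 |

D = 89900 N

At 6 km, from the table: ρ = 0.660 kg/m³.
Weight W = mg = 133000 × 9.81 = 1.3047×10^6 N; in level flight L = W.
q = ½ρv² = ½ × 0.66 × 167² = 9203 Pa.
CL = W/(q·S) = 1.3047×10^6 / (9203 × 215) = 0.6594.
CD = 0.0223 + 0.0532 × 0.6594² = 0.04543.
D = q·S·CD = 9203 × 215 × 0.04543 = 89890 N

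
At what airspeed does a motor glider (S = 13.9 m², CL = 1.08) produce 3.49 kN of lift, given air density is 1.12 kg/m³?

v = 20.4 m/s

L = ½ρv²S·CL ⇒ v = √(2L/(ρ·S·CL))
v = √(2 × 3490 / (1.12 × 13.9 × 1.08)) = √415.1 = 20.4 m/s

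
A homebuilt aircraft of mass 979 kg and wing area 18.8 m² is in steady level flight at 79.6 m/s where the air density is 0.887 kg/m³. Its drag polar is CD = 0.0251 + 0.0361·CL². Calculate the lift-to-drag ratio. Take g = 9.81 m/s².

Weight W = mg = 979 × 9.81 = 9604 N; in level flight L = W.
Dynamic pressure q = 0.5 × 0.887 × 79.6² = 2810 Pa.
Required CL = L/(qS) = 9604/(2810·18.8) = 0.1818.
CD = 0.0251 + 0.0361 × 0.1818² = 0.02629.
L/D = CL/CD = 0.1818 / 0.02629 = 6.91

L/D = 6.91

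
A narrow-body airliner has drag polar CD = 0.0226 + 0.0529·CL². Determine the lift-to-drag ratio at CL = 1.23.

CD = 0.0226 + 0.0529 × 1.23² = 0.1026
L/D = CL/CD = 1.23 / 0.1026 = 12

L/D = 12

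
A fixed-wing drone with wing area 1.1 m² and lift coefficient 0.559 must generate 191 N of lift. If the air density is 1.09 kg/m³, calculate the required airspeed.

L = ½ρv²S·CL ⇒ v = √(2L/(ρ·S·CL))
v = √(2 × 191 / (1.09 × 1.1 × 0.559)) = √569.9 = 23.9 m/s

v = 23.9 m/s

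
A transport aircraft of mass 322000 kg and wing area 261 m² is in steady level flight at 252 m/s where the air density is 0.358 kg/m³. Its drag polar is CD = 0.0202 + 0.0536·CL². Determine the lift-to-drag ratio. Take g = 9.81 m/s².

Weight W = mg = 322000 × 9.81 = 3.1588×10^6 N; in level flight L = W.
q = ½ρv² = ½ × 0.358 × 252² = 11370 Pa.
CL = W/(q·S) = 3.1588×10^6 / (11370 × 261) = 1.065.
CD = 0.0202 + 0.0536 × 1.065² = 0.08096.
L/D = CL/CD = 1.065 / 0.08096 = 13.2

L/D = 13.2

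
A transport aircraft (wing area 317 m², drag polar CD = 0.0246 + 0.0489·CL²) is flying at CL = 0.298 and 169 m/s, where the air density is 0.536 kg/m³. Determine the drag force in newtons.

CD = 0.0246 + 0.0489 × 0.298² = 0.02894
D = ½ρv²S·CD = ½ × 0.536 × 169² × 317 × 0.02894 = 70200 N

D = 70200 N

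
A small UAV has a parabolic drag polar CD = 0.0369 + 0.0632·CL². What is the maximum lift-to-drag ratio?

For CD = CD0 + K·CL², (L/D)max occurs at CL* = √(CD0/K) and equals 1/(2√(K·CD0)).
(L/D)max = 1/(2√(0.0632 × 0.0369)) = 1/(2 × 0.04829) = 10.4

(L/D)max = 10.4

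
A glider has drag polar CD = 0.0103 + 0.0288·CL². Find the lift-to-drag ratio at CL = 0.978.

L/D = 25.8

CD = 0.0103 + 0.0288 × 0.978² = 0.03785
L/D = CL/CD = 0.978 / 0.03785 = 25.8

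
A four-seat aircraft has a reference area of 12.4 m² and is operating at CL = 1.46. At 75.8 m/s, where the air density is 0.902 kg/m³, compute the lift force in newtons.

L = 46900 N

Dynamic pressure q = ½ρv² = ½ × 0.902 × 75.8² = 2591 Pa.
L = q·S·CL = 2591 × 12.4 × 1.46 = 46900 N ≈ 46.9 kN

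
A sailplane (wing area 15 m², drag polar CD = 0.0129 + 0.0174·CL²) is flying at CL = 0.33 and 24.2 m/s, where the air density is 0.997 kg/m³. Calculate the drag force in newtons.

CD = 0.0129 + 0.0174 × 0.33² = 0.01479
D = ½ρv²S·CD = ½ × 0.997 × 24.2² × 15 × 0.01479 = 64.8 N

D = 64.8 N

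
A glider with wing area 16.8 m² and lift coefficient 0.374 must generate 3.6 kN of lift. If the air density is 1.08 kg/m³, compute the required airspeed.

L = ½ρv²S·CL ⇒ v = √(2L/(ρ·S·CL))
v = √(2 × 3600 / (1.08 × 16.8 × 0.374)) = √1061 = 32.6 m/s

v = 32.6 m/s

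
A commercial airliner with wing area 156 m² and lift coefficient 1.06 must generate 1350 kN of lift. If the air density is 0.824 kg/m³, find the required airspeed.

v = 141 m/s

L = ½ρv²S·CL ⇒ v = √(2L/(ρ·S·CL))
v = √(2 × 1.35×10^6 / (0.824 × 156 × 1.06)) = √19820 = 141 m/s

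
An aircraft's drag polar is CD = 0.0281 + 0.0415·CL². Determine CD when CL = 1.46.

CD = 0.0281 + 0.0415 × 1.46² = 0.0281 + 0.08846 = 0.117

CD = 0.117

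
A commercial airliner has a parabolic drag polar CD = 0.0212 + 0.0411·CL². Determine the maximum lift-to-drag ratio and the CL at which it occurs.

(L/D)max = 16.9, at CL = 0.718

For CD = CD0 + K·CL², (L/D)max occurs at CL* = √(CD0/K) and equals 1/(2√(K·CD0)).
(L/D)max = 1/(2√(0.0411 × 0.0212)) = 1/(2 × 0.02952) = 16.9
CL* = √(0.0212/0.0411) = 0.718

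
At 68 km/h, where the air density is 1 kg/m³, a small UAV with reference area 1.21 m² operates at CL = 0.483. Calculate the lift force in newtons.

Convert speed: v = 68 km/h ÷ 3.6 = 18.89 m/s.
L = ½ρv²S·CL = ½ × 1 × 18.89² × 1.21 × 0.483 = 104 N

L = 104 N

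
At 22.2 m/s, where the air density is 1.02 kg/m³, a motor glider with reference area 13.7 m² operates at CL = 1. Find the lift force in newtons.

Dynamic pressure q = ½ρv² = ½ × 1.02 × 22.2² = 251.3 Pa.
L = q·S·CL = 251.3 × 13.7 × 1 = 3440 N

L = 3440 N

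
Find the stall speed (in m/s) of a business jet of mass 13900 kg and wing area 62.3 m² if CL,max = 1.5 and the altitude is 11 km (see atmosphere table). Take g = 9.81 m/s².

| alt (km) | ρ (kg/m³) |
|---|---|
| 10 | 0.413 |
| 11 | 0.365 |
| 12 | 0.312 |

V_stall = 89.4 m/s

At 11 km, from the table: ρ = 0.365 kg/m³.
Weight W = mg = 13900 × 9.81 = 1.364×10^5 N.
From L = ½ρV²S·CL,max = W: V_stall = √(2W/(ρSCL,max)) = √(2·1.364×10^5/(0.365·62.3·1.5))
V_stall = √7995 = 89.4 m/s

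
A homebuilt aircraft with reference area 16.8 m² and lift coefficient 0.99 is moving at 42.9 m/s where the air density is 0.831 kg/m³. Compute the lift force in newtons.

Dynamic pressure q = ½ρv² = ½ × 0.831 × 42.9² = 764.7 Pa.
L = q·S·CL = 764.7 × 16.8 × 0.99 = 12700 N ≈ 12.7 kN

L = 12700 N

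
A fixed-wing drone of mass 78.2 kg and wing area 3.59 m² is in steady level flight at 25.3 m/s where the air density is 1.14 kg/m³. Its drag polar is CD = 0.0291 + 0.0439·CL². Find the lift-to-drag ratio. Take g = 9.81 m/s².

L/D = 13.3

Weight W = mg = 78.2 × 9.81 = 767.14 N; in level flight L = W.
Dynamic pressure q = 0.5 × 1.14 × 25.3² = 364.9 Pa.
Required CL = L/(qS) = 767.14/(364.9·3.59) = 0.5857.
CD = 0.0291 + 0.0439 × 0.5857² = 0.04416.
L/D = CL/CD = 0.5857 / 0.04416 = 13.3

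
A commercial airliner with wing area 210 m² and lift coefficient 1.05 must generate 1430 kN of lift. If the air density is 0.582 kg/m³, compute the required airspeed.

v = 149 m/s

L = ½ρv²S·CL ⇒ v = √(2L/(ρ·S·CL))
v = √(2 × 1.43×10^6 / (0.582 × 210 × 1.05)) = √22290 = 149 m/s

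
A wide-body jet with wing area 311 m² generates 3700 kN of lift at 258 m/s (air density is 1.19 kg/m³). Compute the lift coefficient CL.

From L = ½ρv²S·CL, rearranging gives CL = 2L/(ρv²S).
CL = 2 × 3.7×10^6 / (1.19 × 258² × 311) = 0.3

CL = 0.3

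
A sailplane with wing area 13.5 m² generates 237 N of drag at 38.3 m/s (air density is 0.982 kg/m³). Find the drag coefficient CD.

From D = ½ρv²S·CD, rearranging gives CD = 2D/(ρv²S).
CD = 2 × 237 / (0.982 × 38.3² × 13.5) = 0.0244

CD = 0.0244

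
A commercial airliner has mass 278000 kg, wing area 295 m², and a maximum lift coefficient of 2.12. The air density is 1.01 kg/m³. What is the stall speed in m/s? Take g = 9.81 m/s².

V_stall = 92.9 m/s

At stall, lift equals weight: L = W = m·g = 278000 × 9.81 = 2.727×10^6 N.
V_stall = √(2W/(ρ·S·CL,max)) = √(2 × 2.727×10^6 / (1.01 × 295 × 2.12))
V_stall = √8635 = 92.9 m/s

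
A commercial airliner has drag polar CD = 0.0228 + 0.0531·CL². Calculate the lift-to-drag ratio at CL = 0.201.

L/D = 8.06

CD = 0.0228 + 0.0531 × 0.201² = 0.02495
L/D = CL/CD = 0.201 / 0.02495 = 8.06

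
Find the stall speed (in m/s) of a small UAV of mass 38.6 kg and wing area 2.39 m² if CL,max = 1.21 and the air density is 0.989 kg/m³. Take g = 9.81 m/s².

At stall, lift equals weight: L = W = m·g = 38.6 × 9.81 = 378.7 N.
V_stall = √(2W/(ρ·S·CL,max)) = √(2 × 378.7 / (0.989 × 2.39 × 1.21))
V_stall = √264.8 = 16.3 m/s

V_stall = 16.3 m/s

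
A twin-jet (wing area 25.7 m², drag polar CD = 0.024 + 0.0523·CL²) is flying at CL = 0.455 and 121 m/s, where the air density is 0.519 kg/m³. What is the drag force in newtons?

D = 3400 N

CD = 0.024 + 0.0523 × 0.455² = 0.03483
D = ½ρv²S·CD = ½ × 0.519 × 121² × 25.7 × 0.03483 = 3400 N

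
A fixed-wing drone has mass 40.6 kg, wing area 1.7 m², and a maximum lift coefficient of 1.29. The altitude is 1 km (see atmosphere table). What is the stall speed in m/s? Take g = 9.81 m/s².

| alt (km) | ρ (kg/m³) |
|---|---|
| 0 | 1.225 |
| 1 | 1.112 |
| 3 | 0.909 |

V_stall = 18.1 m/s

At 1 km, from the table: ρ = 1.112 kg/m³.
Stall occurs when L = W at CL,max. W = mg = 40.6 × 9.81 = 398.3 N.
From L = ½ρV²S·CL,max = W: V_stall = √(2W/(ρSCL,max)) = √(2·398.3/(1.112·1.7·1.29))
V_stall = √326.6 = 18.1 m/s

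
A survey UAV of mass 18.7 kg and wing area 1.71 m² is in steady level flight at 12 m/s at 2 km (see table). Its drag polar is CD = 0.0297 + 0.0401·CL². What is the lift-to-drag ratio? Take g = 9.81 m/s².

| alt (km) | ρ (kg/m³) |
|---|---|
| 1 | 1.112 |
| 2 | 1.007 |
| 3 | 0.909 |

At 2 km, from the table: ρ = 1.007 kg/m³.
Level flight ⇒ L = W = m·g = 18.7 × 9.81 = 183.45 N.
Dynamic pressure q = 0.5 × 1.007 × 12² = 72.5 Pa.
Required CL = L/(qS) = 183.45/(72.5·1.71) = 1.48.
CD = 0.0297 + 0.0401 × 1.48² = 0.1175.
L/D = CL/CD = 1.48 / 0.1175 = 12.6

L/D = 12.6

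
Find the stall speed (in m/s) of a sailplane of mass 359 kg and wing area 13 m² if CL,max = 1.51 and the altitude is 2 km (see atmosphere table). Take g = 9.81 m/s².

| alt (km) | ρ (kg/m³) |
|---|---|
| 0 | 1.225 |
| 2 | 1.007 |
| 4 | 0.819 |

V_stall = 18.9 m/s

At 2 km, from the table: ρ = 1.007 kg/m³.
Weight W = mg = 359 × 9.81 = 3522 N.
V_stall = √(2W/(ρ·S·CL,max)) = √(2 × 3522 / (1.007 × 13 × 1.51))
V_stall = √356.3 = 18.9 m/s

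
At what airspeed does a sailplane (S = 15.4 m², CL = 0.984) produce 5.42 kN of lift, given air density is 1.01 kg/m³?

v = 26.6 m/s

L = ½ρv²S·CL ⇒ v = √(2L/(ρ·S·CL))
v = √(2 × 5420 / (1.01 × 15.4 × 0.984)) = √708.3 = 26.6 m/s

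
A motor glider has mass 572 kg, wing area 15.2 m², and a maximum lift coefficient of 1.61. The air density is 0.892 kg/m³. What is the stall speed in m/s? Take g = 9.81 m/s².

Stall occurs when L = W at CL,max. W = mg = 572 × 9.81 = 5611 N.
V_stall = √(2W/(ρ·S·CL,max)) = √(2 × 5611 / (0.892 × 15.2 × 1.61))
V_stall = √514.1 = 22.7 m/s

V_stall = 22.7 m/s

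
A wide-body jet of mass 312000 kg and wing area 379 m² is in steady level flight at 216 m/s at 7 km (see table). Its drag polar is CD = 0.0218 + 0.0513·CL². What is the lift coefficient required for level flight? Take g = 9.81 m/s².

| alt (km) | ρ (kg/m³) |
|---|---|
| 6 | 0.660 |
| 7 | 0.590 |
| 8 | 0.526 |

CL = 0.587

At 7 km, from the table: ρ = 0.590 kg/m³.
Weight W = mg = 312000 × 9.81 = 3.0607×10^6 N; in level flight L = W.
q = ½ρv² = ½ × 0.59 × 216² = 13760 Pa.
CL = W/(q·S) = 3.0607×10^6 / (13760 × 379) = 0.5868.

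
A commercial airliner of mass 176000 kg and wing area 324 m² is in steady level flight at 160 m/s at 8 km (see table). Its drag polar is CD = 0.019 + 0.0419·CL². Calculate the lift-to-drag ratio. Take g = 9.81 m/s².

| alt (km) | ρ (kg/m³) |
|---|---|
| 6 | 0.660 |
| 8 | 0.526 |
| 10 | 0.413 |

L/D = 17.5

At 8 km, from the table: ρ = 0.526 kg/m³.
Weight W = mg = 176000 × 9.81 = 1.7266×10^6 N; in level flight L = W.
Dynamic pressure q = 0.5 × 0.526 × 160² = 6733 Pa.
CL = 2W/(ρv²S) = 2×1.7266×10^6/(0.526×160²×324) = 0.7915.
CD = 0.019 + 0.0419 × 0.7915² = 0.04525.
L/D = CL/CD = 0.7915 / 0.04525 = 17.5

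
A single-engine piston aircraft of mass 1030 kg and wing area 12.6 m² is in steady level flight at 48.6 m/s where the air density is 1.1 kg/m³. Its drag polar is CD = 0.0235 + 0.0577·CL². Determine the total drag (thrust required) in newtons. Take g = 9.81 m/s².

Level flight ⇒ L = W = m·g = 1030 × 9.81 = 10104 N.
Dynamic pressure q = 0.5 × 1.1 × 48.6² = 1299 Pa.
CL = 2W/(ρv²S) = 2×10104/(1.1×48.6²×12.6) = 0.6173.
CD = 0.0235 + 0.0577 × 0.6173² = 0.04549.
D = q·S·CD = 1299 × 12.6 × 0.04549 = 744.6 N

D = 745 N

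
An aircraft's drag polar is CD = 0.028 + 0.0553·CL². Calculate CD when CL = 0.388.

CD = 0.028 + 0.0553 × 0.388² = 0.028 + 0.008325 = 0.0363

CD = 0.0363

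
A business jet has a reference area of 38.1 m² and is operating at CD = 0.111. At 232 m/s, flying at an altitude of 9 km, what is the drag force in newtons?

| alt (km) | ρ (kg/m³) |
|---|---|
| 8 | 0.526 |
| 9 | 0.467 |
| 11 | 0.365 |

D = 53200 N

At 9 km, from the table: ρ = 0.467 kg/m³.
D = ½ρv²S·CD = ½ × 0.467 × 232² × 38.1 × 0.111 = 53200 N ≈ 53.2 kN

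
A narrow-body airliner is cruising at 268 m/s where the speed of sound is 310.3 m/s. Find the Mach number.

M = v/a = 268 / 310.3 = 0.864

M = 0.864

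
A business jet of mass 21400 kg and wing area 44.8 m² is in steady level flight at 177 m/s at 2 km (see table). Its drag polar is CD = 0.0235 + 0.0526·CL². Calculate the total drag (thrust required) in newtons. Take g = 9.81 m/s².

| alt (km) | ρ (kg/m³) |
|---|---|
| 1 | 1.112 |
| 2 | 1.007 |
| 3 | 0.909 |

At 2 km, from the table: ρ = 1.007 kg/m³.
Weight W = mg = 21400 × 9.81 = 2.0993×10^5 N; in level flight L = W.
q = ½ρv² = ½ × 1.007 × 177² = 15770 Pa.
CL = W/(q·S) = 2.0993×10^5 / (15770 × 44.8) = 0.2971.
CD = 0.0235 + 0.0526 × 0.2971² = 0.02814.
D = q·S·CD = 15770 × 44.8 × 0.02814 = 19890 N

D = 19900 N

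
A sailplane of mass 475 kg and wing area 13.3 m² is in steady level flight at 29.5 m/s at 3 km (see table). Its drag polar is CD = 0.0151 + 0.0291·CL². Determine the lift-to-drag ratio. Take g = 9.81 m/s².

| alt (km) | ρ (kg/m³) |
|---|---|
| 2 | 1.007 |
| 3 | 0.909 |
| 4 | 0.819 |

L/D = 23.4

At 3 km, from the table: ρ = 0.909 kg/m³.
Weight W = mg = 475 × 9.81 = 4659.8 N; in level flight L = W.
q = ½ρv² = ½ × 0.909 × 29.5² = 395.5 Pa.
CL = W/(q·S) = 4659.8 / (395.5 × 13.3) = 0.8858.
CD = 0.0151 + 0.0291 × 0.8858² = 0.03793.
L/D = CL/CD = 0.8858 / 0.03793 = 23.4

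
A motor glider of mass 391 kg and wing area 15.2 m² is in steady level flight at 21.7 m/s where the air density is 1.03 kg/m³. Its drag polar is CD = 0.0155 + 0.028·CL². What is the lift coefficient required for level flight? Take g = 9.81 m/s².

CL = 1.04

Level flight ⇒ L = W = m·g = 391 × 9.81 = 3835.7 N.
q = ½ρv² = ½ × 1.03 × 21.7² = 242.5 Pa.
CL = W/(q·S) = 3835.7 / (242.5 × 15.2) = 1.041.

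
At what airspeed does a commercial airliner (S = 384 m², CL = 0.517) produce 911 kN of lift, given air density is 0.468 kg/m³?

v = 140 m/s

L = ½ρv²S·CL ⇒ v = √(2L/(ρ·S·CL))
v = √(2 × 9.11×10^5 / (0.468 × 384 × 0.517)) = √19610 = 140 m/s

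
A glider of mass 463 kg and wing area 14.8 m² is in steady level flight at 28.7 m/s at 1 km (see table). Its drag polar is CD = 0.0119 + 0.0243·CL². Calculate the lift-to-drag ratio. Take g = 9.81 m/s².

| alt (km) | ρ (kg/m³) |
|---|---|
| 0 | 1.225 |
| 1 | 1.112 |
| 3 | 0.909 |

At 1 km, from the table: ρ = 1.112 kg/m³.
Weight W = mg = 463 × 9.81 = 4542 N; in level flight L = W.
q = ½ρv² = ½ × 1.112 × 28.7² = 458 Pa.
CL = 2W/(ρv²S) = 2×4542/(1.112×28.7²×14.8) = 0.6701.
CD = 0.0119 + 0.0243 × 0.6701² = 0.02281.
L/D = CL/CD = 0.6701 / 0.02281 = 29.4

L/D = 29.4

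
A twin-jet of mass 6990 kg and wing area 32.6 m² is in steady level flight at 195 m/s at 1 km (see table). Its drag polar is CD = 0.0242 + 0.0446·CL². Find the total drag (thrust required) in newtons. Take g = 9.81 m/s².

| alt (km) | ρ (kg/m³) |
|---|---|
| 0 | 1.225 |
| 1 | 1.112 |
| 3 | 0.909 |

D = 17000 N

At 1 km, from the table: ρ = 1.112 kg/m³.
Weight W = mg = 6990 × 9.81 = 68572 N; in level flight L = W.
Dynamic pressure q = 0.5 × 1.112 × 195² = 21140 Pa.
Required CL = L/(qS) = 68572/(21140·32.6) = 0.09949.
CD = 0.0242 + 0.0446 × 0.09949² = 0.02464.
D = q·S·CD = 21140 × 32.6 × 0.02464 = 16980 N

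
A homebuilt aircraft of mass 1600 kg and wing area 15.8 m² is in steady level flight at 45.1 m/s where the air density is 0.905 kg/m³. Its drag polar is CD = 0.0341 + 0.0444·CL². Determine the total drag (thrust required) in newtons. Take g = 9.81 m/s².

D = 1250 N

Weight W = mg = 1600 × 9.81 = 15696 N; in level flight L = W.
q = ½ρv² = ½ × 0.905 × 45.1² = 920.4 Pa.
CL = 2W/(ρv²S) = 2×15696/(0.905×45.1²×15.8) = 1.079.
CD = 0.0341 + 0.0444 × 1.079² = 0.08583.
D = q·S·CD = 920.4 × 15.8 × 0.08583 = 1248 N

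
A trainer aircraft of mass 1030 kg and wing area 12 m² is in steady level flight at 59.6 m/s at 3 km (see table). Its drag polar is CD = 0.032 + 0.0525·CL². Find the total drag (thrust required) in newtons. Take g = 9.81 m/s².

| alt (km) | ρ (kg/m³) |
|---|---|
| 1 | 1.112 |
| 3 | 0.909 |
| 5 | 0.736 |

D = 897 N

At 3 km, from the table: ρ = 0.909 kg/m³.
Weight W = mg = 1030 × 9.81 = 10104 N; in level flight L = W.
q = ½ρv² = ½ × 0.909 × 59.6² = 1614 Pa.
Required CL = L/(qS) = 10104/(1614·12) = 0.5216.
CD = 0.032 + 0.0525 × 0.5216² = 0.04628.
D = q·S·CD = 1614 × 12 × 0.04628 = 896.6 N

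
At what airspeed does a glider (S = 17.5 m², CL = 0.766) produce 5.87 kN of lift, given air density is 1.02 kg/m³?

v = 29.3 m/s

L = ½ρv²S·CL ⇒ v = √(2L/(ρ·S·CL))
v = √(2 × 5870 / (1.02 × 17.5 × 0.766)) = √858.6 = 29.3 m/s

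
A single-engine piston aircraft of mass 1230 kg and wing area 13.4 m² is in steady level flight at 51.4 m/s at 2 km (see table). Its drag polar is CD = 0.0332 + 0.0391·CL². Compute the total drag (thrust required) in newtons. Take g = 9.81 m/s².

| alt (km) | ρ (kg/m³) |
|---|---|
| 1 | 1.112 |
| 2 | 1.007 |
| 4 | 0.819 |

At 2 km, from the table: ρ = 1.007 kg/m³.
Level flight ⇒ L = W = m·g = 1230 × 9.81 = 12066 N.
Dynamic pressure q = 0.5 × 1.007 × 51.4² = 1330 Pa.
CL = 2W/(ρv²S) = 2×12066/(1.007×51.4²×13.4) = 0.6769.
CD = 0.0332 + 0.0391 × 0.6769² = 0.05112.
D = q·S·CD = 1330 × 13.4 × 0.05112 = 911.2 N

D = 911 N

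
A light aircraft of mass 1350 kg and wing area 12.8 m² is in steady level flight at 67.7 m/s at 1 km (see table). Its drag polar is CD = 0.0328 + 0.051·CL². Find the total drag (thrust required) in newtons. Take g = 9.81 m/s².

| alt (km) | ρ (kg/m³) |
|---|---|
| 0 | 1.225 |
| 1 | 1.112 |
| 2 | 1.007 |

D = 1340 N

At 1 km, from the table: ρ = 1.112 kg/m³.
Level flight ⇒ L = W = m·g = 1350 × 9.81 = 13244 N.
Dynamic pressure q = 0.5 × 1.112 × 67.7² = 2548 Pa.
CL = W/(q·S) = 13244 / (2548 × 12.8) = 0.406.
CD = 0.0328 + 0.051 × 0.406² = 0.04121.
D = q·S·CD = 2548 × 12.8 × 0.04121 = 1344 N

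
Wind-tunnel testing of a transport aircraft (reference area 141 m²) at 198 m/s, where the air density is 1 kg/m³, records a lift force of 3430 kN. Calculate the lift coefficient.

From L = ½ρv²S·CL, rearranging gives CL = 2L/(ρv²S).
CL = 2 × 3.43×10^6 / (1 × 198² × 141) = 1.24

CL = 1.24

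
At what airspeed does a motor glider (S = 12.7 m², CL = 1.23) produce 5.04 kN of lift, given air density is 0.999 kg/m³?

v = 25.4 m/s

L = ½ρv²S·CL ⇒ v = √(2L/(ρ·S·CL))
v = √(2 × 5040 / (0.999 × 12.7 × 1.23)) = √645.9 = 25.4 m/s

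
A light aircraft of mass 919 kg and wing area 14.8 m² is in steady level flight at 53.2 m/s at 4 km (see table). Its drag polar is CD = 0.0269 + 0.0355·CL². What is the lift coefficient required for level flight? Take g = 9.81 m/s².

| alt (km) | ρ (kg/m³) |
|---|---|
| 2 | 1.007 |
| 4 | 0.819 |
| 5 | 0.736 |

At 4 km, from the table: ρ = 0.819 kg/m³.
Level flight ⇒ L = W = m·g = 919 × 9.81 = 9015.4 N.
Dynamic pressure q = 0.5 × 0.819 × 53.2² = 1159 Pa.
CL = 2W/(ρv²S) = 2×9015.4/(0.819×53.2²×14.8) = 0.5256.

CL = 0.526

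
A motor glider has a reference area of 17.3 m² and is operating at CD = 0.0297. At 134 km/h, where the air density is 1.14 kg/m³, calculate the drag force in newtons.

D = 406 N

Convert speed: v = 134 km/h ÷ 3.6 = 37.22 m/s.
Dynamic pressure q = ½ρv² = ½ × 1.14 × 37.22² = 789.7 Pa.
D = q·S·CD = 789.7 × 17.3 × 0.0297 = 406 N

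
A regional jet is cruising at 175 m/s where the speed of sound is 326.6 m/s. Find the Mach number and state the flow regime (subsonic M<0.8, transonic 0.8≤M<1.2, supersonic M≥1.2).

M = 0.536 (subsonic)

M = v/a = 175 / 326.6 = 0.536
M = 0.536 → subsonic.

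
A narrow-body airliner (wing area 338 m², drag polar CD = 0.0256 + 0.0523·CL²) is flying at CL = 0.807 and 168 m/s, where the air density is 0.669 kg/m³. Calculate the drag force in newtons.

D = 1.9×10^5 N

CD = 0.0256 + 0.0523 × 0.807² = 0.05966
D = ½ρv²S·CD = ½ × 0.669 × 168² × 338 × 0.05966 = 1.9×10^5 N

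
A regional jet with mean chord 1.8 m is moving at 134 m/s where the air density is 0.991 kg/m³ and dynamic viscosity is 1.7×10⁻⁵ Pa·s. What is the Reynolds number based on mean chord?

Re = 1.41×10^7

Re = ρ·v·c/μ = 0.991 × 134 × 1.8 / (1.7×10⁻⁵) = 1.41×10^7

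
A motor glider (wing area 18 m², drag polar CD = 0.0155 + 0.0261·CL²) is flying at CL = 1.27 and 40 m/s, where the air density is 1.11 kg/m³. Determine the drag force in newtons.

CD = 0.0155 + 0.0261 × 1.27² = 0.0576
D = ½ρv²S·CD = ½ × 1.11 × 40² × 18 × 0.0576 = 921 N

D = 921 N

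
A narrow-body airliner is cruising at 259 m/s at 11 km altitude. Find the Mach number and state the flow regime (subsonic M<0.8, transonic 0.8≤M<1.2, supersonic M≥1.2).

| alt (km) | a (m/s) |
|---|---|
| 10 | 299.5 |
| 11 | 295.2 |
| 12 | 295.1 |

At 11 km, from the table: a = 295.2 m/s.
M = v/a = 259 / 295.2 = 0.877
M = 0.877 → transonic.

M = 0.877 (transonic)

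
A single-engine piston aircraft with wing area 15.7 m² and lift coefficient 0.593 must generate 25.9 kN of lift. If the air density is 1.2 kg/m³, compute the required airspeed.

v = 68.1 m/s

L = ½ρv²S·CL ⇒ v = √(2L/(ρ·S·CL))
v = √(2 × 25900 / (1.2 × 15.7 × 0.593)) = √4637 = 68.1 m/s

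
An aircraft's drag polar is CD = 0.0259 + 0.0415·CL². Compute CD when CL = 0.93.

CD = 0.0618

CD = 0.0259 + 0.0415 × 0.93² = 0.0259 + 0.03589 = 0.0618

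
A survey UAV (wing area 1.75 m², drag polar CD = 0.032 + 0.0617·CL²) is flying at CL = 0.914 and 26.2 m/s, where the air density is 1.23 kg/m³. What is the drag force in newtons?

D = 61.7 N

CD = 0.032 + 0.0617 × 0.914² = 0.08354
D = ½ρv²S·CD = ½ × 1.23 × 26.2² × 1.75 × 0.08354 = 61.7 N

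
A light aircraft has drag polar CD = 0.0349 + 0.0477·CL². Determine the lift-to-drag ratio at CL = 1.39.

L/D = 10.9

CD = 0.0349 + 0.0477 × 1.39² = 0.1271
L/D = CL/CD = 1.39 / 0.1271 = 10.9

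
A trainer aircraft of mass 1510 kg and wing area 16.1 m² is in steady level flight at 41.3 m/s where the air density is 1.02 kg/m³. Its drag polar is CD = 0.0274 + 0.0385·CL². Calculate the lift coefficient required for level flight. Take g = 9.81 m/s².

Level flight ⇒ L = W = m·g = 1510 × 9.81 = 14813 N.
q = ½ρv² = ½ × 1.02 × 41.3² = 869.9 Pa.
Required CL = L/(qS) = 14813/(869.9·16.1) = 1.058.

CL = 1.06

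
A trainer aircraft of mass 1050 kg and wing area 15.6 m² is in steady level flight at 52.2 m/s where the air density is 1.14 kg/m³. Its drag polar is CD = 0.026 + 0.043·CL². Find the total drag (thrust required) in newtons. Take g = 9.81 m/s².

D = 818 N

Weight W = mg = 1050 × 9.81 = 10300 N; in level flight L = W.
q = ½ρv² = ½ × 1.14 × 52.2² = 1553 Pa.
Required CL = L/(qS) = 10300/(1553·15.6) = 0.4251.
CD = 0.026 + 0.043 × 0.4251² = 0.03377.
D = q·S·CD = 1553 × 15.6 × 0.03377 = 818.3 N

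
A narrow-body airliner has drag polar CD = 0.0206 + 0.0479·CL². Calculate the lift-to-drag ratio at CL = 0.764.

CD = 0.0206 + 0.0479 × 0.764² = 0.04856
L/D = CL/CD = 0.764 / 0.04856 = 15.7

L/D = 15.7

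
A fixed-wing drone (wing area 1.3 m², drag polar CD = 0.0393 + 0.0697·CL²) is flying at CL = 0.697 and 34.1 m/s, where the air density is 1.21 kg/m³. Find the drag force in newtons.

CD = 0.0393 + 0.0697 × 0.697² = 0.07316
D = ½ρv²S·CD = ½ × 1.21 × 34.1² × 1.3 × 0.07316 = 66.9 N

D = 66.9 N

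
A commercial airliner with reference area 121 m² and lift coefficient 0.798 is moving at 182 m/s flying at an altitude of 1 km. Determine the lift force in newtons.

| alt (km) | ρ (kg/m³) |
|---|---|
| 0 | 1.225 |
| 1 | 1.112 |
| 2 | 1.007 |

At 1 km, from the table: ρ = 1.112 kg/m³.
L = ½ρv²S·CL = ½ × 1.112 × 182² × 121 × 0.798 = 1.78×10^6 N ≈ 1780 kN

L = 1.78×10^6 N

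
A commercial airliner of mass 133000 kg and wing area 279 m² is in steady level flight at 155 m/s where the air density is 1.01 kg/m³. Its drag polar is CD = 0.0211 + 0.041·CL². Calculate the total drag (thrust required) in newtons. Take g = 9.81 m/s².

Weight W = mg = 133000 × 9.81 = 1.3047×10^6 N; in level flight L = W.
Dynamic pressure q = 0.5 × 1.01 × 155² = 12130 Pa.
CL = 2W/(ρv²S) = 2×1.3047×10^6/(1.01×155²×279) = 0.3854.
CD = 0.0211 + 0.041 × 0.3854² = 0.02719.
D = q·S·CD = 12130 × 279 × 0.02719 = 92040 N

D = 92000 N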